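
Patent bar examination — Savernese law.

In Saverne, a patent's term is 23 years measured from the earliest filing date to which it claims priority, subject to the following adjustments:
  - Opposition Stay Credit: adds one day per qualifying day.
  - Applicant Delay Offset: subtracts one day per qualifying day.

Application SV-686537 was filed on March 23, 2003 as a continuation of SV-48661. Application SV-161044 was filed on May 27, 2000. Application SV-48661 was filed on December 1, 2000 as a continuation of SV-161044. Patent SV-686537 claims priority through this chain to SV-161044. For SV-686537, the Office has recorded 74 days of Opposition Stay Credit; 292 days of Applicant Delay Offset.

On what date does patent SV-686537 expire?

October 21, 2022

Earliest priority filing: 27 May 2000.
Base term: 27 May 2000 + 23 years → 27 May 2023.
Opposition Stay Credit: +74 days → 9 August 2023.
Applicant Delay Offset: −292 days → 21 October 2022.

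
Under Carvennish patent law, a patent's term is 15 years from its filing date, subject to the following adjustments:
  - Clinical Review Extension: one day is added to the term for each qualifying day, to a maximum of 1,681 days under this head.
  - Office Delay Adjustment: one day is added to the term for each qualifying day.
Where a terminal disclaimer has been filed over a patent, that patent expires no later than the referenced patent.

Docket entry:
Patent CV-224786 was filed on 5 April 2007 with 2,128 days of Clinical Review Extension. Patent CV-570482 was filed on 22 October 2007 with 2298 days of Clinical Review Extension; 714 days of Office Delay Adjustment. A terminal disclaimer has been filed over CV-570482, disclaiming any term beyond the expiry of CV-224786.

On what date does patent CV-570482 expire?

2026-11-11

Natural term of CV-570482:
  Base: filing + 15 years → 22 October 2022.
  Clinical Review Extension: 2298 days claimed exceeds the 1681-day cap, so +1681 days → 30 May 2027.
  Office Delay Adjustment: +714 days → 13 May 2029.
Expiry of referenced patent CV-224786:
  Base: filing + 15 years → 5 April 2022.
  Clinical Review Extension: 2128 days claimed exceeds the 1681-day cap, so +1681 days → 11 November 2026.
Terminal disclaimer: CV-570482 expires on the earlier of 13 May 2029 and 11 November 2026.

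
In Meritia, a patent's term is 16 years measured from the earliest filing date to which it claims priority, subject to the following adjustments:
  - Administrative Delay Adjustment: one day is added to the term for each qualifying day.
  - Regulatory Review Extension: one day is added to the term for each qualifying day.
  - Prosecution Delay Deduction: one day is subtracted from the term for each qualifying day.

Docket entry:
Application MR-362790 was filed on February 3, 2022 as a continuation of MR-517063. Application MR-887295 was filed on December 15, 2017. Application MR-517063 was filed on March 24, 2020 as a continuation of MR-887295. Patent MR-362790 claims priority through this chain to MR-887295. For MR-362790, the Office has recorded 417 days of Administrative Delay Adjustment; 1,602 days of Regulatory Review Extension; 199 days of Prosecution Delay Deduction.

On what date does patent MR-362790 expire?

December 9, 2038

Earliest priority filing: 15 December 2017.
Base term: 15 December 2017 + 16 years → 15 December 2033.
Administrative Delay Adjustment: +417 days → 5 February 2035.
Regulatory Review Extension: +1602 days → 26 June 2039.
Prosecution Delay Deduction: −199 days → 9 December 2038.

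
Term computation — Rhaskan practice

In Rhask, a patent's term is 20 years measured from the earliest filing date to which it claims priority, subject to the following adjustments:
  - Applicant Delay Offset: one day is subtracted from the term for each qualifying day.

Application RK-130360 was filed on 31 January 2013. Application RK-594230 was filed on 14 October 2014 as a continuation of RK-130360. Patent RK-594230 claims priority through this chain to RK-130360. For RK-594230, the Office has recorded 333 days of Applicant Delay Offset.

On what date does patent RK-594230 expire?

2032-03-04

Earliest priority filing: 31 January 2013.
Base term: 31 January 2013 + 20 years → 31 January 2033.
Applicant Delay Offset: −333 days → 4 March 2032.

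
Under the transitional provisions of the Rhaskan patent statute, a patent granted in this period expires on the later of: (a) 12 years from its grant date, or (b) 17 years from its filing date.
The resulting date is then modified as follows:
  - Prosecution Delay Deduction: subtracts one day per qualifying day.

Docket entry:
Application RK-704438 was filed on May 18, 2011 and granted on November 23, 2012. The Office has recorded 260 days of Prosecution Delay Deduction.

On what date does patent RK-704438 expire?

2027-09-01

(a) grant + 12 years → 23 November 2024.
(b) filing + 17 years → 18 May 2028.
Later of the two: 18 May 2028.
Prosecution Delay Deduction: −260 days → 1 September 2027.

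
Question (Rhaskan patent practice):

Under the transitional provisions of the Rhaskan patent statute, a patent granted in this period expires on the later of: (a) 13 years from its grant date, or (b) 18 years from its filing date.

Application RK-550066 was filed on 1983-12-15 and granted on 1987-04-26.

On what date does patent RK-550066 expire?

December 15, 2001

(a) grant + 13 years → 26 April 2000.
(b) filing + 18 years → 15 December 2001.
Later of the two: 15 December 2001.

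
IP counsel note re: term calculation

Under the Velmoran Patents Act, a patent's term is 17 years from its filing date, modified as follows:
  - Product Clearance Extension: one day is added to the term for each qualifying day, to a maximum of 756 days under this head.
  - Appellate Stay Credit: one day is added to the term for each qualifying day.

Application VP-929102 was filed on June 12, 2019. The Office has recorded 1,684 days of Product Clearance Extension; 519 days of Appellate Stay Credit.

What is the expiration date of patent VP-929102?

December 9, 2039

Base term: filing date + 17 years → 12 June 2036.
Product Clearance Extension: 1684 days claimed exceeds the 756-day cap, so +756 days → 8 July 2038.
Appellate Stay Credit: +519 days → 9 December 2039.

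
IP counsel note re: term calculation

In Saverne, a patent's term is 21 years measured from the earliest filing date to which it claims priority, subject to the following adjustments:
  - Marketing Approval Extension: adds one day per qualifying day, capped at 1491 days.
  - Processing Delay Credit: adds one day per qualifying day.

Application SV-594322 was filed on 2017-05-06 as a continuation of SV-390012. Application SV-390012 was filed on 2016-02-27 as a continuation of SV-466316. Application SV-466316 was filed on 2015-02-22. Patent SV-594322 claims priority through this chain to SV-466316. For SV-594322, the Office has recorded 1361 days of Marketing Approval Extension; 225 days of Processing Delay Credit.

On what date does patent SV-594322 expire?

Earliest priority filing: 22 February 2015.
Base term: 22 February 2015 + 21 years → 22 February 2036.
Marketing Approval Extension: 1361 days (within the 1491-day cap) → +1361 days → 14 November 2039.
Processing Delay Credit: +225 days → 26 June 2040.

2040-06-26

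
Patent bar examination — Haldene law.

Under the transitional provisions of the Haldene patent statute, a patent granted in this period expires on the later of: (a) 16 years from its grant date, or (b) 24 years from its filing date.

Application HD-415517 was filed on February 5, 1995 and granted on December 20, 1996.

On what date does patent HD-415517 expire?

2019-02-05

(a) grant + 16 years → 20 December 2012.
(b) filing + 24 years → 5 February 2019.
Later of the two: 5 February 2019.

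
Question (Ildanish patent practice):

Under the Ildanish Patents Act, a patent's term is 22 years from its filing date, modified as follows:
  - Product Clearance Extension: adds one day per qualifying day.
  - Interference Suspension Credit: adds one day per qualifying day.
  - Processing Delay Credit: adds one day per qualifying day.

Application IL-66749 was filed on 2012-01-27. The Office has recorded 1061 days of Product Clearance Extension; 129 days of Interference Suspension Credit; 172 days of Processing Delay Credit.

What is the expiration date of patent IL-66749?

Base term: filing date + 22 years → 27 January 2034.
Product Clearance Extension: +1061 days → 23 December 2036.
Interference Suspension Credit: +129 days → 1 May 2037.
Processing Delay Credit: +172 days → 20 October 2037.

October 20, 2037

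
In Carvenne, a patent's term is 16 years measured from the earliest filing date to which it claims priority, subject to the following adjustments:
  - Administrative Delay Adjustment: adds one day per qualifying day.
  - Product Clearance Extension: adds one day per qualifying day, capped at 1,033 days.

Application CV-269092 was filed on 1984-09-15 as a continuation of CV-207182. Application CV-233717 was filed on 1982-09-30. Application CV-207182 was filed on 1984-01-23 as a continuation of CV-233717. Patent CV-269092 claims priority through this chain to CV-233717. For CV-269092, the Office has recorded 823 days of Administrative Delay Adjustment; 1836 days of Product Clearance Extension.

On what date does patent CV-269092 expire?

Earliest priority filing: 30 September 1982.
Base term: 30 September 1982 + 16 years → 30 September 1998.
Administrative Delay Adjustment: +823 days → 31 December 2000.
Product Clearance Extension: 1836 days claimed exceeds the 1033-day cap, so +1033 days → 30 October 2003.

October 30, 2003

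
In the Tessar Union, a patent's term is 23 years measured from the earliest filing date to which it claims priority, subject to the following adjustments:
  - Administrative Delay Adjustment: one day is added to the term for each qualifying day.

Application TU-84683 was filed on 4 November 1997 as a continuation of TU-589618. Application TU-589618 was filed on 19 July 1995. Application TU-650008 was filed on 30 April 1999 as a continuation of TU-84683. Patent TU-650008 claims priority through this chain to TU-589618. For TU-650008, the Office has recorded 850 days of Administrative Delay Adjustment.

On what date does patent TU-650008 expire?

Earliest priority filing: 19 July 1995.
Base term: 19 July 1995 + 23 years → 19 July 2018.
Administrative Delay Adjustment: +850 days → 15 November 2020.

2020-11-15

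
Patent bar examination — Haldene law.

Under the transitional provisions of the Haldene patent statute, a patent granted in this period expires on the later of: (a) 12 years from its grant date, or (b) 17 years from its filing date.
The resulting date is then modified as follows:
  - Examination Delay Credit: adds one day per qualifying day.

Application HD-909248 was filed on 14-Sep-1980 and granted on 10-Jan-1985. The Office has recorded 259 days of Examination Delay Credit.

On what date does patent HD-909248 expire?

May 31, 1998

(a) grant + 12 years → 10 January 1997.
(b) filing + 17 years → 14 September 1997.
Later of the two: 14 September 1997.
Examination Delay Credit: +259 days → 31 May 1998.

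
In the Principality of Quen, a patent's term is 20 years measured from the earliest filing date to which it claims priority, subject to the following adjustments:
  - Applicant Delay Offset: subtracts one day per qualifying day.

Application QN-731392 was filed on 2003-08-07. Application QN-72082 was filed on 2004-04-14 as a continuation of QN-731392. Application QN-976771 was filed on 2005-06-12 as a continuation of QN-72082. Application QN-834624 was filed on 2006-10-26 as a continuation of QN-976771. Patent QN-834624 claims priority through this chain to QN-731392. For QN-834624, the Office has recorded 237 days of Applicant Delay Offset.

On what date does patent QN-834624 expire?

December 13, 2022

Earliest priority filing: 7 August 2003.
Base term: 7 August 2003 + 20 years → 7 August 2023.
Applicant Delay Offset: −237 days → 13 December 2022.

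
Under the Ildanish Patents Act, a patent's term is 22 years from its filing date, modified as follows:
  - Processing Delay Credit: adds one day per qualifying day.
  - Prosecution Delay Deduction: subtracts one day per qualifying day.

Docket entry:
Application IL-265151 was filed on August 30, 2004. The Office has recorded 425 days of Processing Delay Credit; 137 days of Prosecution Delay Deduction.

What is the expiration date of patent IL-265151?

2027-06-14

Base term: filing date + 22 years → 30 August 2026.
Processing Delay Credit: +425 days → 29 October 2027.
Prosecution Delay Deduction: −137 days → 14 June 2027.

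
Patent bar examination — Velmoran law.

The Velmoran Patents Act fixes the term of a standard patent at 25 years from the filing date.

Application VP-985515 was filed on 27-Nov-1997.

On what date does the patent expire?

2022-11-27

Filing date + 25 years → 27 November 2022.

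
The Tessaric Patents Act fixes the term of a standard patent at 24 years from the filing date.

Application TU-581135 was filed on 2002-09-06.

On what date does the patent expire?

September 6, 2026

Filing date + 24 years → 6 September 2026.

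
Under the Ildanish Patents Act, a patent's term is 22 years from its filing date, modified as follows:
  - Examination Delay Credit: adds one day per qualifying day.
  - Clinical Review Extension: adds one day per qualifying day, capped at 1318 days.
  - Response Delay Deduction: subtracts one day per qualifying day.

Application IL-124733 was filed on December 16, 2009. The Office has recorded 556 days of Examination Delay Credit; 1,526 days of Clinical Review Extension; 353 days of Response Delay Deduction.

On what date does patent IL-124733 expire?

February 14, 2036

Base term: filing date + 22 years → 16 December 2031.
Examination Delay Credit: +556 days → 24 June 2033.
Clinical Review Extension: 1526 days claimed exceeds the 1318-day cap, so +1318 days → 1 February 2037.
Response Delay Deduction: −353 days → 14 February 2036.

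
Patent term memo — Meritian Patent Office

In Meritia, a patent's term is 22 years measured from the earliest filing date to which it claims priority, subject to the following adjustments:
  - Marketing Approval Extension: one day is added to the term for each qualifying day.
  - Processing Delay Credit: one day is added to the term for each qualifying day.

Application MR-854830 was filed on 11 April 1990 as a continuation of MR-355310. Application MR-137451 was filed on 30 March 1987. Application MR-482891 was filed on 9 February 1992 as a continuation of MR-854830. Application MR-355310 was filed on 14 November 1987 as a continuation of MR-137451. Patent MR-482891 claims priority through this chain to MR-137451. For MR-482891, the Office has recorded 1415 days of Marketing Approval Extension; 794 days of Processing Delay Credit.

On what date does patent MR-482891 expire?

Earliest priority filing: 30 March 1987.
Base term: 30 March 1987 + 22 years → 30 March 2009.
Marketing Approval Extension: +1415 days → 12 February 2013.
Processing Delay Credit: +794 days → 17 April 2015.

April 17, 2015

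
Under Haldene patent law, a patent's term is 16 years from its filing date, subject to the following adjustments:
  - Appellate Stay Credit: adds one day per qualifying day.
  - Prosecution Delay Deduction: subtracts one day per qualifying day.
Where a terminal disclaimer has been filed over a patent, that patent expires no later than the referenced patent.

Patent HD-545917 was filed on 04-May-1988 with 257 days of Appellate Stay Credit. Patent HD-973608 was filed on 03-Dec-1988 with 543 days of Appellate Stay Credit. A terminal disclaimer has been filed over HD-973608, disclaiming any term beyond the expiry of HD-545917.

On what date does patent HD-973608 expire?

January 16, 2005

Natural term of HD-973608:
  Base: filing + 16 years → 3 December 2004.
  Appellate Stay Credit: +543 days → 30 May 2006.
Expiry of referenced patent HD-545917:
  Base: filing + 16 years → 4 May 2004.
  Appellate Stay Credit: +257 days → 16 January 2005.
Terminal disclaimer: HD-973608 expires on the earlier of 30 May 2006 and 16 January 2005.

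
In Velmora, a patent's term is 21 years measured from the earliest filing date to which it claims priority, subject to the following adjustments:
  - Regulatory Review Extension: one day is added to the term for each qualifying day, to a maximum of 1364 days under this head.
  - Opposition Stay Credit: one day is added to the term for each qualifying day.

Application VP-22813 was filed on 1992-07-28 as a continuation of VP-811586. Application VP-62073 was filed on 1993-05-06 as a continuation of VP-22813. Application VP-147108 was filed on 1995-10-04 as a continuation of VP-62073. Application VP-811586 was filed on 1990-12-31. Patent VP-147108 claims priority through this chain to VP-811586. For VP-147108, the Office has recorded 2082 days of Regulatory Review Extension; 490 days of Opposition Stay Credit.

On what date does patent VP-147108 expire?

Earliest priority filing: 31 December 1990.
Base term: 31 December 1990 + 21 years → 31 December 2011.
Regulatory Review Extension: 2082 days claimed exceeds the 1364-day cap, so +1364 days → 25 September 2015.
Opposition Stay Credit: +490 days → 27 January 2017.

2017-01-27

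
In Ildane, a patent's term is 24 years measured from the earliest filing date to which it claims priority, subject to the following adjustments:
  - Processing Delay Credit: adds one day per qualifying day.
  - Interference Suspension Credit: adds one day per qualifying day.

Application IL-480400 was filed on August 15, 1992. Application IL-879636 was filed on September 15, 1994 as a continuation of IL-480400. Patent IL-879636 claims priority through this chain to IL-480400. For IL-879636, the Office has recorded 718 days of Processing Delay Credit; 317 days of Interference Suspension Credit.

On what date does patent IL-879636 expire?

Earliest priority filing: 15 August 1992.
Base term: 15 August 1992 + 24 years → 15 August 2016.
Processing Delay Credit: +718 days → 3 August 2018.
Interference Suspension Credit: +317 days → 16 June 2019.

2019-06-16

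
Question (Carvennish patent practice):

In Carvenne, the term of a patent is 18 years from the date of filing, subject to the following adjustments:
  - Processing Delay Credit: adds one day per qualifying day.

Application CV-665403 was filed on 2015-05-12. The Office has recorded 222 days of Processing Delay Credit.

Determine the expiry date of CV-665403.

Base term: filing date + 18 years → 12 May 2033.
Processing Delay Credit: +222 days → 20 December 2033.

December 20, 2033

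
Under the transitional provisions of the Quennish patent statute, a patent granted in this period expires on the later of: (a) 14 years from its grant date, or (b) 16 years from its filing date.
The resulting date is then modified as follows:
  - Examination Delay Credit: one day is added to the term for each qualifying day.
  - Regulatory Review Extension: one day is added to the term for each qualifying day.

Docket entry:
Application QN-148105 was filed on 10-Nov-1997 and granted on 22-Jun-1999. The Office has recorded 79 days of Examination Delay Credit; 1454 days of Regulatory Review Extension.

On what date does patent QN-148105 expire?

(a) grant + 14 years → 22 June 2013.
(b) filing + 16 years → 10 November 2013.
Later of the two: 10 November 2013.
Examination Delay Credit: +79 days → 28 January 2014.
Regulatory Review Extension: +1454 days → 21 January 2018.

January 21, 2018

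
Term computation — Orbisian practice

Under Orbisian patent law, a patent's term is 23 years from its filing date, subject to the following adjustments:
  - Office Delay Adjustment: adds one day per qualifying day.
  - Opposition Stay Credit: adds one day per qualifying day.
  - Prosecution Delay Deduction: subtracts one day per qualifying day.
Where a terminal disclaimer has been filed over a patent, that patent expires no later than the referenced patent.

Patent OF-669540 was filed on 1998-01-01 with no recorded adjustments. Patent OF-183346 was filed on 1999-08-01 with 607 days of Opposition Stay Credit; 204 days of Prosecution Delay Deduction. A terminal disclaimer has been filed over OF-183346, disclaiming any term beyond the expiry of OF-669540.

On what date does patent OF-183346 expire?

2021-01-01

Natural term of OF-183346:
  Base: filing + 23 years → 1 August 2022.
  Opposition Stay Credit: +607 days → 30 March 2024.
  Prosecution Delay Deduction: −204 days → 8 September 2023.
Expiry of referenced patent OF-669540:
  Base: filing + 23 years → 1 January 2021.
Terminal disclaimer: OF-183346 expires on the earlier of 8 September 2023 and 1 January 2021.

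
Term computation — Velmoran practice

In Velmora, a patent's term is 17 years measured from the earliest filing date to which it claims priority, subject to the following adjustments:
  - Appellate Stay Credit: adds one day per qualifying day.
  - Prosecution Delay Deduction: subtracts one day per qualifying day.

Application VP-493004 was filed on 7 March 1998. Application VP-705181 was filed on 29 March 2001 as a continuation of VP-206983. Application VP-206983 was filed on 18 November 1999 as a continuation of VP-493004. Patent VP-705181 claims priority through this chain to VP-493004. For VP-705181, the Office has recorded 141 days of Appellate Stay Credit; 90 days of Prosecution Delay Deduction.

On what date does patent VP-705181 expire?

Earliest priority filing: 7 March 1998.
Base term: 7 March 1998 + 17 years → 7 March 2015.
Appellate Stay Credit: +141 days → 26 July 2015.
Prosecution Delay Deduction: −90 days → 27 April 2015.

April 27, 2015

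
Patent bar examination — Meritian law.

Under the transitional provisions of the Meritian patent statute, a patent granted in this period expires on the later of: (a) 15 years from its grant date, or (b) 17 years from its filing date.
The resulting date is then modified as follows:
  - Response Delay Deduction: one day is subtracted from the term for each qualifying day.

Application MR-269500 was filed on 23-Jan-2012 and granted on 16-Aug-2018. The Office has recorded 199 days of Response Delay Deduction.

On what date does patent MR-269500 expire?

2033-01-29

(a) grant + 15 years → 16 August 2033.
(b) filing + 17 years → 23 January 2029.
Later of the two: 16 August 2033.
Response Delay Deduction: −199 days → 29 January 2033.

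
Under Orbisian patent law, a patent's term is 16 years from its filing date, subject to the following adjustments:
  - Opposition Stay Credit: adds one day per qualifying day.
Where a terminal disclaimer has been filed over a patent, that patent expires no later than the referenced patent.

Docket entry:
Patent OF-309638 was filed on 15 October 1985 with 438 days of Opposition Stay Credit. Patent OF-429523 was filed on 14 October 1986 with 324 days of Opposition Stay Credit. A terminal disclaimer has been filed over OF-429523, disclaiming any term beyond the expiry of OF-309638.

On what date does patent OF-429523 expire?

Natural term of OF-429523:
  Base: filing + 16 years → 14 October 2002.
  Opposition Stay Credit: +324 days → 3 September 2003.
Expiry of referenced patent OF-309638:
  Base: filing + 16 years → 15 October 2001.
  Opposition Stay Credit: +438 days → 27 December 2002.
Terminal disclaimer: OF-429523 expires on the earlier of 3 September 2003 and 27 December 2002.

December 27, 2002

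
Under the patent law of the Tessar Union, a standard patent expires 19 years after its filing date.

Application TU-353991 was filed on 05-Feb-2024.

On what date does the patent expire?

Filing date + 19 years → 5 February 2043.

2043-02-05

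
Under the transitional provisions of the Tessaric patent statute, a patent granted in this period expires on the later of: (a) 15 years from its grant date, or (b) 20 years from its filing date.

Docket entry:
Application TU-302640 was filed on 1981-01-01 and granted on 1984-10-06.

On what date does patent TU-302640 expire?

(a) grant + 15 years → 6 October 1999.
(b) filing + 20 years → 1 January 2001.
Later of the two: 1 January 2001.

January 1, 2001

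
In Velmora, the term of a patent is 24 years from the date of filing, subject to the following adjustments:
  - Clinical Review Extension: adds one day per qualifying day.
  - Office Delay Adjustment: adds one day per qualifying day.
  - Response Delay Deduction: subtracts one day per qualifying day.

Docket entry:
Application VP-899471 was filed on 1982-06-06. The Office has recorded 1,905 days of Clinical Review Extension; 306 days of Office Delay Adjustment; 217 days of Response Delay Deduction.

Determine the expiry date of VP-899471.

Base term: filing date + 24 years → 6 June 2006.
Clinical Review Extension: +1905 days → 24 August 2011.
Office Delay Adjustment: +306 days → 25 June 2012.
Response Delay Deduction: −217 days → 21 November 2011.

November 21, 2011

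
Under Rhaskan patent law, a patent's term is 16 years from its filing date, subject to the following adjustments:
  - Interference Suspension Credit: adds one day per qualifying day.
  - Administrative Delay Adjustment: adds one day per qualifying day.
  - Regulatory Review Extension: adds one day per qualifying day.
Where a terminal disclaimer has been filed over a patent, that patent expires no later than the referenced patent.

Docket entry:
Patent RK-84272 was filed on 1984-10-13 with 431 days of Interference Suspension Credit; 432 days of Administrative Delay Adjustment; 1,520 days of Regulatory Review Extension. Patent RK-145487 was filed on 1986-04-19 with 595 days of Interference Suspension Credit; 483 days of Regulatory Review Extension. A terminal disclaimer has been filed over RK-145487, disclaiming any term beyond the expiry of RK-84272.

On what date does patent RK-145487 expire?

2005-04-01

Natural term of RK-145487:
  Base: filing + 16 years → 19 April 2002.
  Interference Suspension Credit: +595 days → 5 December 2003.
  Regulatory Review Extension: +483 days → 1 April 2005.
Expiry of referenced patent RK-84272:
  Base: filing + 16 years → 13 October 2000.
  Interference Suspension Credit: +431 days → 18 December 2001.
  Administrative Delay Adjustment: +432 days → 23 February 2003.
  Regulatory Review Extension: +1520 days → 23 April 2007.
Terminal disclaimer: RK-145487 expires on the earlier of 1 April 2005 and 23 April 2007.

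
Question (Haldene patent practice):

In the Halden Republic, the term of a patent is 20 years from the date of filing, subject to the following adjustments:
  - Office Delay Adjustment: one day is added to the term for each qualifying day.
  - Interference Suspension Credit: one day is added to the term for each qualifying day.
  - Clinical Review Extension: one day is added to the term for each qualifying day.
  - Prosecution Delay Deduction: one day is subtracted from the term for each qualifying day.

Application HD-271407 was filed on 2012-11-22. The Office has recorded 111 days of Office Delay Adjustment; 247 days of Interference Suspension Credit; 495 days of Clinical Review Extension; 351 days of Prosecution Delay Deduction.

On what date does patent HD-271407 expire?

April 8, 2034

Base term: filing date + 20 years → 22 November 2032.
Office Delay Adjustment: +111 days → 13 March 2033.
Interference Suspension Credit: +247 days → 15 November 2033.
Clinical Review Extension: +495 days → 25 March 2035.
Prosecution Delay Deduction: −351 days → 8 April 2034.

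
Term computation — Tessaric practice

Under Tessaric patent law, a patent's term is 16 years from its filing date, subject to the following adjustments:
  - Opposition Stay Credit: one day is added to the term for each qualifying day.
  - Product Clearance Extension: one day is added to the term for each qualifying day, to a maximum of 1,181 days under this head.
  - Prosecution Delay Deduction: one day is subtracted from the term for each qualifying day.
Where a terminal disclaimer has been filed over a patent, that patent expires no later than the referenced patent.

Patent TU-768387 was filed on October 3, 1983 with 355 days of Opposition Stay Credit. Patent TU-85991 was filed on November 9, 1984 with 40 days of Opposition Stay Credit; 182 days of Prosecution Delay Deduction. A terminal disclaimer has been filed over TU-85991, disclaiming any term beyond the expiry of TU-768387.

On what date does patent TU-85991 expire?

Natural term of TU-85991:
  Base: filing + 16 years → 9 November 2000.
  Opposition Stay Credit: +40 days → 19 December 2000.
  Prosecution Delay Deduction: −182 days → 20 June 2000.
Expiry of referenced patent TU-768387:
  Base: filing + 16 years → 3 October 1999.
  Opposition Stay Credit: +355 days → 22 September 2000.
Terminal disclaimer: TU-85991 expires on the earlier of 20 June 2000 and 22 September 2000.

June 20, 2000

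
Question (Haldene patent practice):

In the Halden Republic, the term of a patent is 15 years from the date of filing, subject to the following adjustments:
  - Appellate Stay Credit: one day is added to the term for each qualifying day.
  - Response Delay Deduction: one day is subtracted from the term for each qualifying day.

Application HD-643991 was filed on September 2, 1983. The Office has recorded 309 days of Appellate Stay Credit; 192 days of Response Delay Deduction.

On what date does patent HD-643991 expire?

Base term: filing date + 15 years → 2 September 1998.
Appellate Stay Credit: +309 days → 8 July 1999.
Response Delay Deduction: −192 days → 28 December 1998.

1998-12-28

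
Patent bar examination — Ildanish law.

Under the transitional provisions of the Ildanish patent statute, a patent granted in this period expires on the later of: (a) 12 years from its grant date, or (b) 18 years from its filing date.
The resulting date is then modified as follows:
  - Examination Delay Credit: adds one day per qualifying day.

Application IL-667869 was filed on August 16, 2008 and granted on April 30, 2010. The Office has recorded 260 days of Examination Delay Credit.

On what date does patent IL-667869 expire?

May 3, 2027

(a) grant + 12 years → 30 April 2022.
(b) filing + 18 years → 16 August 2026.
Later of the two: 16 August 2026.
Examination Delay Credit: +260 days → 3 May 2027.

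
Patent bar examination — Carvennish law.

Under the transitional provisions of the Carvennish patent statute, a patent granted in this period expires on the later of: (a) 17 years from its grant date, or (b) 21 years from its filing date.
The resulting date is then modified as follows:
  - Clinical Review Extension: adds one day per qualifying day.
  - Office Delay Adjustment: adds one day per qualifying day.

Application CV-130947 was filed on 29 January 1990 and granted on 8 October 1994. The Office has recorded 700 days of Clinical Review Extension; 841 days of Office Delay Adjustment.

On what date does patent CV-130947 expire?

2015-12-27

(a) grant + 17 years → 8 October 2011.
(b) filing + 21 years → 29 January 2011.
Later of the two: 8 October 2011.
Clinical Review Extension: +700 days → 7 September 2013.
Office Delay Adjustment: +841 days → 27 December 2015.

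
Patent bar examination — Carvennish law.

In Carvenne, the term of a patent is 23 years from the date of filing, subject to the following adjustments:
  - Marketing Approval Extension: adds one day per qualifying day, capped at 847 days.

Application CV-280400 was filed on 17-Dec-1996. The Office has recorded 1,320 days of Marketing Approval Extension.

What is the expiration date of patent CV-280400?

April 12, 2022

Base term: filing date + 23 years → 17 December 2019.
Marketing Approval Extension: 1320 days claimed exceeds the 847-day cap, so +847 days → 12 April 2022.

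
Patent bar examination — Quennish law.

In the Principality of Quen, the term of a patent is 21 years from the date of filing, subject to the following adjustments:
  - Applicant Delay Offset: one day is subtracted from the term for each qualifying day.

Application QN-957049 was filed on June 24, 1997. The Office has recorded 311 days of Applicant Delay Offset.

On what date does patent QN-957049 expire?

Base term: filing date + 21 years → 24 June 2018.
Applicant Delay Offset: −311 days → 17 August 2017.

August 17, 2017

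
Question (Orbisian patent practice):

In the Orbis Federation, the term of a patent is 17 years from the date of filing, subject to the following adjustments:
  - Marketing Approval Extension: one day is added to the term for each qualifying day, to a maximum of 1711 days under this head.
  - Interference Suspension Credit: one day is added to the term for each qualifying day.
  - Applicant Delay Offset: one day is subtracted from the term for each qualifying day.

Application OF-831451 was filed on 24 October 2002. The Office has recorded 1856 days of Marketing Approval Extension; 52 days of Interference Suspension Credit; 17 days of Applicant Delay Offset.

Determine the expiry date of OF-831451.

August 4, 2024

Base term: filing date + 17 years → 24 October 2019.
Marketing Approval Extension: 1856 days claimed exceeds the 1711-day cap, so +1711 days → 30 June 2024.
Interference Suspension Credit: +52 days → 21 August 2024.
Applicant Delay Offset: −17 days → 4 August 2024.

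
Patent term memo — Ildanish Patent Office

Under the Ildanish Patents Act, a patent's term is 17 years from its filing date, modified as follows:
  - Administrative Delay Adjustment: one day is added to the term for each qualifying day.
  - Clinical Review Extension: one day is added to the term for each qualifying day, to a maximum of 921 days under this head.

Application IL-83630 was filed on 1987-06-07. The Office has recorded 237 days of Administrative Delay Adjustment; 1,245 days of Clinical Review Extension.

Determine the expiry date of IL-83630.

Base term: filing date + 17 years → 7 June 2004.
Administrative Delay Adjustment: +237 days → 30 January 2005.
Clinical Review Extension: 1245 days claimed exceeds the 921-day cap, so +921 days → 9 August 2007.

2007-08-09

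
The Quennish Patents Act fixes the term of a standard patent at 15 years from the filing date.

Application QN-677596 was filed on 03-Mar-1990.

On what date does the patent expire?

Filing date + 15 years → 3 March 2005.

March 3, 2005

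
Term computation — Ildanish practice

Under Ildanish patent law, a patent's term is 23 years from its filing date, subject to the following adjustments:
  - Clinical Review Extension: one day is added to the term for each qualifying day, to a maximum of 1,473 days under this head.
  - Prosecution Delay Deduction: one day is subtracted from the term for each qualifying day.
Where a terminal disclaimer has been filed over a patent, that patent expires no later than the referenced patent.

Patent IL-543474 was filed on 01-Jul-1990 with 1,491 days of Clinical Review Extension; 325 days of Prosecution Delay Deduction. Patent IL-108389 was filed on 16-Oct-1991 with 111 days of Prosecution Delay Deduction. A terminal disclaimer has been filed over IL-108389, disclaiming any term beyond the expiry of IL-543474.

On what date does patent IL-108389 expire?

Natural term of IL-108389:
  Base: filing + 23 years → 16 October 2014.
  Prosecution Delay Deduction: −111 days → 27 June 2014.
Expiry of referenced patent IL-543474:
  Base: filing + 23 years → 1 July 2013.
  Clinical Review Extension: 1491 days claimed exceeds the 1473-day cap, so +1473 days → 13 July 2017.
  Prosecution Delay Deduction: −325 days → 22 August 2016.
Terminal disclaimer: IL-108389 expires on the earlier of 27 June 2014 and 22 August 2016.

June 27, 2014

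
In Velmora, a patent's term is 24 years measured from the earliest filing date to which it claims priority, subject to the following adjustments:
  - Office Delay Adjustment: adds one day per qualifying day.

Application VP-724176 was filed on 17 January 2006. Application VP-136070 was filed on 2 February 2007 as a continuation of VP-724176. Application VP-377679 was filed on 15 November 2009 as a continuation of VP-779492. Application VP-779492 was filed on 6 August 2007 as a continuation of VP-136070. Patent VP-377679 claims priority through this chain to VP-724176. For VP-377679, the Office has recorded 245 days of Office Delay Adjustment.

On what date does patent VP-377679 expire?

Earliest priority filing: 17 January 2006.
Base term: 17 January 2006 + 24 years → 17 January 2030.
Office Delay Adjustment: +245 days → 19 September 2030.

2030-09-19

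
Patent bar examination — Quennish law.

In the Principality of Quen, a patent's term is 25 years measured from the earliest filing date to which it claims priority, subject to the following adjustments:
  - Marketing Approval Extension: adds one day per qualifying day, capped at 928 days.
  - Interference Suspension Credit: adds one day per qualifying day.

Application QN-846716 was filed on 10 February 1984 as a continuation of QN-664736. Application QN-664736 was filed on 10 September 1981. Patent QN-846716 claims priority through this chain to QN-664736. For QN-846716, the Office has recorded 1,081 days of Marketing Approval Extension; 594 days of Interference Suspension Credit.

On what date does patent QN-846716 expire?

2010-11-10

Earliest priority filing: 10 September 1981.
Base term: 10 September 1981 + 25 years → 10 September 2006.
Marketing Approval Extension: 1081 days claimed exceeds the 928-day cap, so +928 days → 26 March 2009.
Interference Suspension Credit: +594 days → 10 November 2010.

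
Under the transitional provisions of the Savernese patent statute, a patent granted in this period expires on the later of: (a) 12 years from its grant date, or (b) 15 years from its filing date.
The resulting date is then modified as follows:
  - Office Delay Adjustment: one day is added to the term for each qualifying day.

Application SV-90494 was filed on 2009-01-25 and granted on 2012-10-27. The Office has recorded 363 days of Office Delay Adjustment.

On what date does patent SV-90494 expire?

(a) grant + 12 years → 27 October 2024.
(b) filing + 15 years → 25 January 2024.
Later of the two: 27 October 2024.
Office Delay Adjustment: +363 days → 25 October 2025.

2025-10-25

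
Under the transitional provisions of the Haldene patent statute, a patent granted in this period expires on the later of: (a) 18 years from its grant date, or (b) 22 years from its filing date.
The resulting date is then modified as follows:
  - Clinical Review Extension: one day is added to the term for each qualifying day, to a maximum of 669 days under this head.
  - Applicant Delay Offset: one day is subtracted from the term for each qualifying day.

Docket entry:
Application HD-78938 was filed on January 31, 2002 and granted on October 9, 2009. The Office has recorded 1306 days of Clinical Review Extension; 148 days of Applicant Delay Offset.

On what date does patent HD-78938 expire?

(a) grant + 18 years → 9 October 2027.
(b) filing + 22 years → 31 January 2024.
Later of the two: 9 October 2027.
Clinical Review Extension: 1306 days claimed exceeds the 669-day cap, so +669 days → 8 August 2029.
Applicant Delay Offset: −148 days → 13 March 2029.

March 13, 2029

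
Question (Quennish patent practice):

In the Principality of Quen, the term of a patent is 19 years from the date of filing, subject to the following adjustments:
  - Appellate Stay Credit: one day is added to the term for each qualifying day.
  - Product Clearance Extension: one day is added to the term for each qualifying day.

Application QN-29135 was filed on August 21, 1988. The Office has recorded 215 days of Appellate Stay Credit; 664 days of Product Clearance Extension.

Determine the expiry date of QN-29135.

Base term: filing date + 19 years → 21 August 2007.
Appellate Stay Credit: +215 days → 23 March 2008.
Product Clearance Extension: +664 days → 16 January 2010.

2010-01-16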